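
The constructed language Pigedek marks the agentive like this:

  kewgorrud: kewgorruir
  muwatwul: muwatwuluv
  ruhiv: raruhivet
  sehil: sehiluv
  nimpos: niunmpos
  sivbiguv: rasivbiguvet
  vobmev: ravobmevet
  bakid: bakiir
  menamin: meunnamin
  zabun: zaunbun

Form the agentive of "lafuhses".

launfuhses

"lafuhses" ends in -s. The one such stem in the data (nimpos → niunmpos) inserts -un- after the first vowel (as do menamin, zabun), so the same rule applies.
So lafuhses → launfuhses.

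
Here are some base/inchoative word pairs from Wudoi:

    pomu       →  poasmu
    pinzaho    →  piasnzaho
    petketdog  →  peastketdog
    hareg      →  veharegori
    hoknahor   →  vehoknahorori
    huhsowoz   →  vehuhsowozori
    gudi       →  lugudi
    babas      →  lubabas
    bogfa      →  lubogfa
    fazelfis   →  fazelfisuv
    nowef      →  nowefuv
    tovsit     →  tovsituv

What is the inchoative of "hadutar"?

vehadutarori

"hadutar" begins with h-. The stems beginning with h- (hareg → veharegori, hoknahor → vehoknahorori, huhsowoz → vehuhsowozori) add ve- … -ori around the stem.
The other patterns: stems beginning with p- insert -as- after the first vowel; stems beginning with b- or g- add the prefix lu-; stems beginning with f-, n- or t- add -uv.
So hadutar → vehadutarori.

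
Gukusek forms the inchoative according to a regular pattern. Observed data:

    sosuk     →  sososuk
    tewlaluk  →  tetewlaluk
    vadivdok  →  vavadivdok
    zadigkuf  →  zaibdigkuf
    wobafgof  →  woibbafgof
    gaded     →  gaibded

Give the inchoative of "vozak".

sosuk and zadigkuf both have last vowel 'u' yet inflect differently (sososuk, zaibdigkuf), so the last vowel is not what conditions the rule; the final letter is.
"vozak" ends in -k. The stems ending in -k (sosuk → sososuk, tewlaluk → tetewlaluk, vadivdok → vavadivdok) repeat the first consonant+vowel as a prefix.
So vozak → vovozak.

vovozak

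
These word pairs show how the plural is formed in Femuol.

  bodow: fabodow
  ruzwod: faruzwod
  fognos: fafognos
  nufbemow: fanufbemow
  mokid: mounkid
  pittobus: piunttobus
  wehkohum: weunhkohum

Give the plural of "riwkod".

fariwkod

ruzwod and mokid both end in -d yet inflect differently (faruzwod, mounkid), so the final letter is not what conditions the rule; the last vowel is.
"riwkod" has last vowel 'o'. The stems whose last vowel is 'o' (bodow → fabodow, ruzwod → faruzwod, fognos → fafognos) add the prefix fa-.
The other pattern: stems whose last vowel is 'i' or 'u' insert -un- after the first vowel.
So riwkod → fariwkod.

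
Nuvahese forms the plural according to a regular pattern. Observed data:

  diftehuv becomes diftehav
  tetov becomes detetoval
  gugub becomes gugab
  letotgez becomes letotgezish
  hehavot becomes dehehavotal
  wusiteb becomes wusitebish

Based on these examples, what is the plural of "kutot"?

dekutotal

wusiteb and gugub both end in -b yet inflect differently (wusitebish, gugab), so the final letter is not what conditions the rule; the last vowel is.
"kutot" has last vowel 'o'. The stems whose last vowel is 'o' (hehavot → dehehavotal, tetov → detetoval) add de- … -al around the stem.
The other patterns: stems whose last vowel is 'e' add -ish; stems whose last vowel is 'u' change the last vowel to 'a'.
So kutot → dekutotal.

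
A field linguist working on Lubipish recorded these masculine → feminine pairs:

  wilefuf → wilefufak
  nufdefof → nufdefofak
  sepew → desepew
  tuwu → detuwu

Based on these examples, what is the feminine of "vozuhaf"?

vozuhafak

"vozuhaf" ends in -f. The stems ending in -f (nufdefof → nufdefofak, wilefuf → wilefufak) add -ak.
The other pattern: stems ending in -u or -w add the prefix de-.
So vozuhaf → vozuhafak.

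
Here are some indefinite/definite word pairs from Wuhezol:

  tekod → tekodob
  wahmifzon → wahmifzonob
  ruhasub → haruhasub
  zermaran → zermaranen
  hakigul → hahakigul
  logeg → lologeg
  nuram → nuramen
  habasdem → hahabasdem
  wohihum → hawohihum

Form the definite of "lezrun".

halezrun

"lezrun" has last vowel 'u'. The stems whose last vowel is 'u' (hakigul → hahakigul, wohihum → hawohihum, ruhasub → haruhasub) add the prefix ha-.
So lezrun → halezrun.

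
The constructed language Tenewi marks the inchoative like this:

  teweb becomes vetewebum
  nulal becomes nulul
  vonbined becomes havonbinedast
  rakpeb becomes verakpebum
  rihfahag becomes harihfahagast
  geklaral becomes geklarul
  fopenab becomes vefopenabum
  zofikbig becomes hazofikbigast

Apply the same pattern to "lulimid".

fopenab and geklaral both have last vowel 'a' yet inflect differently (vefopenabum, geklarul), so the last vowel is not what conditions the rule; the final letter is.
"lulimid" ends in -d. The one such stem in the data (vonbined → havonbinedast) adds ha- … -ast around the stem, so the same rule applies.
So lulimid → halulimidast.

halulimidast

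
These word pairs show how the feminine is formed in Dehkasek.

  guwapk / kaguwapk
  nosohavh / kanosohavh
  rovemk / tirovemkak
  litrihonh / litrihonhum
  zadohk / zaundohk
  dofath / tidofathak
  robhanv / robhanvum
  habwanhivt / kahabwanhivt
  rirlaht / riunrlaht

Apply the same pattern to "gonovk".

kagonovk

"gonovk" has second-to-last letter 'v'. The stems whose second-to-last letter is 'v' (nosohavh → kanosohavh, habwanhivt → kahabwanhivt) add the prefix ka-.
The other patterns: stems whose second-to-last letter is 'n' add -um; stems whose second-to-last letter is 'h' insert -un- after the first vowel; stems whose second-to-last letter is 'm' or 't' add ti- … -ak around the stem.
So gonovk → kagonovk.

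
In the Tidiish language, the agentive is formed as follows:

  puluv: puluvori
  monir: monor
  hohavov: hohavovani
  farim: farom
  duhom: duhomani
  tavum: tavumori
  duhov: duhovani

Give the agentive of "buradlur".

duhov and puluv both end in -v yet inflect differently (duhovani, puluvori), so the final letter is not what conditions the rule; the last vowel is.
"buradlur" has last vowel 'u'. The stems whose last vowel is 'u' (puluv → puluvori, tavum → tavumori) add -ori.
So buradlur → buradlurori.

buradlurori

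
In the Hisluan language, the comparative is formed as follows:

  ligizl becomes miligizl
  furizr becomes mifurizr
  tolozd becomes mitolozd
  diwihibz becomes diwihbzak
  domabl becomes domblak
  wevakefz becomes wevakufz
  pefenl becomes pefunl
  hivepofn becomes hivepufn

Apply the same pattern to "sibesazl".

misibesazl

ligizl and domabl both end in -l yet inflect differently (miligizl, domblak), so the final letter is not what conditions the rule; the second-to-last letter is.
"sibesazl" has second-to-last letter 'z'. The stems whose second-to-last letter is 'z' (ligizl → miligizl, furizr → mifurizr, tolozd → mitolozd) add the prefix mi-.
So sibesazl → misibesazl.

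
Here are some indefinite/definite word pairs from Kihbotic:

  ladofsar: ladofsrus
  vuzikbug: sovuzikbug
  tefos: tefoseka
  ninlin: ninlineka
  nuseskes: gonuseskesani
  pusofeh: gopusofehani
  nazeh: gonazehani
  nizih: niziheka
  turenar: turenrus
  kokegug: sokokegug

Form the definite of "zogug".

sozogug

"zogug" has last vowel 'u'. The stems whose last vowel is 'u' (kokegug → sokokegug, vuzikbug → sovuzikbug) add the prefix so-.
The other patterns: stems whose last vowel is 'e' add go- … -ani around the stem; stems whose last vowel is 'i' or 'o' add -eka; stems whose last vowel is 'a' delete the last vowel and add -us.
So zogug → sozogug.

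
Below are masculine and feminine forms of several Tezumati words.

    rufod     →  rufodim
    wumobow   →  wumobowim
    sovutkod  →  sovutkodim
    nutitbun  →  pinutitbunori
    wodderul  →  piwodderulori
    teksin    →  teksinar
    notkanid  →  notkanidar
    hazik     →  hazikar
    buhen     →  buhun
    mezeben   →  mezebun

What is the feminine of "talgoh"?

nutitbun and teksin both end in -n yet inflect differently (pinutitbunori, teksinar), so the final letter is not what conditions the rule; the last vowel is.
"talgoh" has last vowel 'o'. The stems whose last vowel is 'o' (rufod → rufodim, wumobow → wumobowim, sovutkod → sovutkodim) add -im.
So talgoh → talgohim.

talgohim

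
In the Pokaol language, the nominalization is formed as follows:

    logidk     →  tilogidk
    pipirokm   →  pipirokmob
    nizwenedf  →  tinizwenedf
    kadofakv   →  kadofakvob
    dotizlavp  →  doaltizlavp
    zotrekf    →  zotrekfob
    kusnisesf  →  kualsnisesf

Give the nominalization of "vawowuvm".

zotrekf and nizwenedf both end in -f yet inflect differently (zotrekfob, tinizwenedf), so the final letter is not what conditions the rule; the second-to-last letter is.
"vawowuvm" has second-to-last letter 'v'. The one such stem in the data (dotizlavp → doaltizlavp) inserts -al- after the first vowel (as does kusnisesf), so the same rule applies.
So vawowuvm → vaalwowuvm.

vaalwowuvm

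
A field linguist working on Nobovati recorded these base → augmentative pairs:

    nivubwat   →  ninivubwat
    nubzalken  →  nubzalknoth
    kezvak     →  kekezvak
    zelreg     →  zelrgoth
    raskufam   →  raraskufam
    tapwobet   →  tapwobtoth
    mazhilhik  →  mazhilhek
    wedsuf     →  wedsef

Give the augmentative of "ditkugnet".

ditkugntoth

"ditkugnet" has last vowel 'e'. The stems whose last vowel is 'e' (tapwobet → tapwobtoth, nubzalken → nubzalknoth, zelreg → zelrgoth) delete the last vowel and add -oth.
The other patterns: stems whose last vowel is 'a' repeat the first consonant+vowel as a prefix; stems whose last vowel is 'i' or 'u' change the last vowel to 'e'.
So ditkugnet → ditkugntoth.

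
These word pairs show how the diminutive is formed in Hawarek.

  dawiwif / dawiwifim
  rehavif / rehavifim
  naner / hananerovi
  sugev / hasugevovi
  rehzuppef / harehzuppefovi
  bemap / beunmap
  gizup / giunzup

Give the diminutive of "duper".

dawiwif and rehzuppef both end in -f yet inflect differently (dawiwifim, harehzuppefovi), so the final letter is not what conditions the rule; the last vowel is.
"duper" has last vowel 'e'. The stems whose last vowel is 'e' (naner → hananerovi, sugev → hasugevovi, rehzuppef → harehzuppefovi) add ha- … -ovi around the stem.
The other patterns: stems whose last vowel is 'i' add -im; stems whose last vowel is 'a' or 'u' insert -un- after the first vowel.
So duper → haduperovi.

haduperovi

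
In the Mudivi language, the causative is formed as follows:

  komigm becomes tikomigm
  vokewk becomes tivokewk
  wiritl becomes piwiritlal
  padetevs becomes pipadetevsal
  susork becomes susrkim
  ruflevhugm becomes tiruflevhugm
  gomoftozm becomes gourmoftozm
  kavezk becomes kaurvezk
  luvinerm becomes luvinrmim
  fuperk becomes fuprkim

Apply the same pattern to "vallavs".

susork and vokewk both end in -k yet inflect differently (susrkim, tivokewk), so the final letter is not what conditions the rule; the second-to-last letter is.
"vallavs" has second-to-last letter 'v'. The one such stem in the data (padetevs → pipadetevsal) adds pi- … -al around the stem, so the same rule applies.
The other patterns: stems whose second-to-last letter is 'r' delete the last vowel and add -im; stems whose second-to-last letter is 'g' or 'w' add the prefix ti-; stems whose second-to-last letter is 'z' insert -ur- after the first vowel.
So vallavs → pivallavsal.

pivallavsal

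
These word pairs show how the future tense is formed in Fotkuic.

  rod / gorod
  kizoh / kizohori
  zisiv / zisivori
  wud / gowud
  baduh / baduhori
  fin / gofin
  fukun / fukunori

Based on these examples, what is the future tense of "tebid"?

tebidori

"tebid" has 2 vowels. The stems with 2 vowels (fukun → fukunori, zisiv → zisivori, kizoh → kizohori) add -ori.
So tebid → tebidori.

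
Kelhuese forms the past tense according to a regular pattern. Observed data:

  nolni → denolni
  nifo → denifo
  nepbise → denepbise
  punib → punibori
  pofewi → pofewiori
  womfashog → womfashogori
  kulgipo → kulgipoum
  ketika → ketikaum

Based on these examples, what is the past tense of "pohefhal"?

pohefhalori

nolni and pofewi both end in -i yet inflect differently (denolni, pofewiori), so the final letter is not what conditions the rule; the first letter is.
"pohefhal" begins with p-. The stems beginning with p- (punib → punibori, pofewi → pofewiori) add -ori.
So pohefhal → pohefhalori.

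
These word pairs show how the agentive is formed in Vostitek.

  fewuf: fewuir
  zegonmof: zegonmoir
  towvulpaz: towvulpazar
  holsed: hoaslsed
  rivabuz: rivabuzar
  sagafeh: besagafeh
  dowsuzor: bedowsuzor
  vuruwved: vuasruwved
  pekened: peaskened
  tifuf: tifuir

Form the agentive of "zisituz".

fewuf and rivabuz both have last vowel 'u' yet inflect differently (fewuir, rivabuzar), so the last vowel is not what conditions the rule; the final letter is.
"zisituz" ends in -z. The stems ending in -z (towvulpaz → towvulpazar, rivabuz → rivabuzar) add -ar.
So zisituz → zisituzar.

zisituzar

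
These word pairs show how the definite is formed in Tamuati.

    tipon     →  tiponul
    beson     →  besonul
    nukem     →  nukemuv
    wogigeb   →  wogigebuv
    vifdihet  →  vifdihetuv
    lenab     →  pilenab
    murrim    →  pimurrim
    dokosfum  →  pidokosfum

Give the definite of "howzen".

howzenuv

wogigeb and lenab both end in -b yet inflect differently (wogigebuv, pilenab), so the final letter is not what conditions the rule; the last vowel is.
"howzen" has last vowel 'e'. The stems whose last vowel is 'e' (nukem → nukemuv, wogigeb → wogigebuv, vifdihet → vifdihetuv) add -uv.
So howzen → howzenuv.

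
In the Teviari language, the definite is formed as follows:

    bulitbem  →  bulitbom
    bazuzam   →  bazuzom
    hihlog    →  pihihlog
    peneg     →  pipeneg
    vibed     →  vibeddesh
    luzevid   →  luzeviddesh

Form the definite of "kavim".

bulitbem and peneg both have last vowel 'e' yet inflect differently (bulitbom, pipeneg), so the last vowel is not what conditions the rule; the final letter is.
"kavim" ends in -m. The stems ending in -m (bulitbem → bulitbom, bazuzam → bazuzom) change the last vowel to 'o'.
So kavim → kavom.

kavom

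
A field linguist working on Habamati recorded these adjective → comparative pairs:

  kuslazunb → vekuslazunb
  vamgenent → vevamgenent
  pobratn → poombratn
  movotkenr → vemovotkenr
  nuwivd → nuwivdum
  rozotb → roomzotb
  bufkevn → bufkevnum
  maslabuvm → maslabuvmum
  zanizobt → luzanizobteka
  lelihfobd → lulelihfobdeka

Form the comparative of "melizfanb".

vemelizfanb

"melizfanb" has second-to-last letter 'n'. The stems whose second-to-last letter is 'n' (vamgenent → vevamgenent, movotkenr → vemovotkenr, kuslazunb → vekuslazunb) add the prefix ve-.
So melizfanb → vemelizfanb.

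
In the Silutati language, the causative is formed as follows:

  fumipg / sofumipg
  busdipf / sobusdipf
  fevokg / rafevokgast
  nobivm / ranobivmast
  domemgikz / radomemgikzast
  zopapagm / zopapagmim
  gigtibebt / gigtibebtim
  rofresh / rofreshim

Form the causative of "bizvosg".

fumipg and fevokg both end in -g yet inflect differently (sofumipg, rafevokgast), so the final letter is not what conditions the rule; the second-to-last letter is.
"bizvosg" has second-to-last letter 's'. The one such stem in the data (rofresh → rofreshim) adds -im, so the same rule applies.
So bizvosg → bizvosgim.

bizvosgim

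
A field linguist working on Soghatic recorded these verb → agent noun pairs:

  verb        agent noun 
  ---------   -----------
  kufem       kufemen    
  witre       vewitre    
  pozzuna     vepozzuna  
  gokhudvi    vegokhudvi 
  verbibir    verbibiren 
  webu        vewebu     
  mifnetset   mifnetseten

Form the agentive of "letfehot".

"letfehot" ends in a consonant. The stems ending in a consonant (kufem → kufemen, mifnetset → mifnetseten, verbibir → verbibiren) add -en.
The other pattern: stems ending in a vowel add the prefix ve-.
So letfehot → letfehoten.

letfehoten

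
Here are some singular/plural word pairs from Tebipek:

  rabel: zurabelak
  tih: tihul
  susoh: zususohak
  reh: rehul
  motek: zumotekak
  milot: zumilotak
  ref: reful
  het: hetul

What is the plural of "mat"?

het and milot both end in -t yet inflect differently (hetul, zumilotak), so the final letter is not what conditions the rule; the number of vowels is.
"mat" has 1 vowel. The stems with 1 vowel (het → hetul, reh → rehul, tih → tihul) add -ul.
The other pattern: stems with 2 vowels add zu- … -ak around the stem.
So mat → matul.

matul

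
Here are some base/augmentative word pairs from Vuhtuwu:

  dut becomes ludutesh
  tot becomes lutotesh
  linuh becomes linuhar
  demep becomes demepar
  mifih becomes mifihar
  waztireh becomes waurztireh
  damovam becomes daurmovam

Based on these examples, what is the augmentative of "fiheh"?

fihehar

"fiheh" has 2 vowels. The stems with 2 vowels (linuh → linuhar, demep → demepar, mifih → mifihar) add -ar.
So fiheh → fihehar.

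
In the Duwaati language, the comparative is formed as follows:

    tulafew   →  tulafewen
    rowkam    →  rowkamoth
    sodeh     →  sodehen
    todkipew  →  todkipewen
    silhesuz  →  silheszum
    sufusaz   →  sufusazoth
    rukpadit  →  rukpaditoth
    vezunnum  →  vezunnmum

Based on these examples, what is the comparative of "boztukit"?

boztukitoth

"boztukit" has last vowel 'i'. The one such stem in the data (rukpadit → rukpaditoth) adds -oth, so the same rule applies.
The other patterns: stems whose last vowel is 'u' delete the last vowel and add -um; stems whose last vowel is 'e' add -en.
So boztukit → boztukitoth.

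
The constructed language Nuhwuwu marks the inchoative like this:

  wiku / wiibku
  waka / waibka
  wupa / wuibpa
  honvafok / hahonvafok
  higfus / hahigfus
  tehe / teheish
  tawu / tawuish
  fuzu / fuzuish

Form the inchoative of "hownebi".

hahownebi

"hownebi" begins with h-. The stems beginning with h- (honvafok → hahonvafok, higfus → hahigfus) add the prefix ha-.
The other patterns: stems beginning with w- insert -ib- after the first vowel; stems beginning with f- or t- add -ish.
So hownebi → hahownebi.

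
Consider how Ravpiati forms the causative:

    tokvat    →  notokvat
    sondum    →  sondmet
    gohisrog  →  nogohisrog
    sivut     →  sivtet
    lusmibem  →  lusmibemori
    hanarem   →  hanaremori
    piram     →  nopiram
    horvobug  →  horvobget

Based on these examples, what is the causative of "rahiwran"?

sondum and hanarem both end in -m yet inflect differently (sondmet, hanaremori), so the final letter is not what conditions the rule; the last vowel is.
"rahiwran" has last vowel 'a'. The stems whose last vowel is 'a' (tokvat → notokvat, piram → nopiram) add the prefix no-.
The other patterns: stems whose last vowel is 'u' delete the last vowel and add -et; stems whose last vowel is 'e' add -ori.
So rahiwran → norahiwran.

norahiwran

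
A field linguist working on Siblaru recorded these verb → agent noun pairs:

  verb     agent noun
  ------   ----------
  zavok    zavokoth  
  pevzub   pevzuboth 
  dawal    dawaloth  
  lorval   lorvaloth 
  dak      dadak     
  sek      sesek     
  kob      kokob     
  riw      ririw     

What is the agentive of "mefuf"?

"mefuf" has 2 vowels. The stems with 2 vowels (zavok → zavokoth, pevzub → pevzuboth, dawal → dawaloth) add -oth.
The other pattern: stems with 1 vowel repeat the first consonant+vowel as a prefix.
So mefuf → mefufoth.

mefufoth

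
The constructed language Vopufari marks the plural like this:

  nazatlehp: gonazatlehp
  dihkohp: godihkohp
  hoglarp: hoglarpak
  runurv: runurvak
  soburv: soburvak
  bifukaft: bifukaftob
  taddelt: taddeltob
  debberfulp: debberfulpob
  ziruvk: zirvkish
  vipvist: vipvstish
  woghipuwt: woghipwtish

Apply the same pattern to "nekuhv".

nazatlehp and hoglarp both end in -p yet inflect differently (gonazatlehp, hoglarpak), so the final letter is not what conditions the rule; the second-to-last letter is.
"nekuhv" has second-to-last letter 'h'. The stems whose second-to-last letter is 'h' (nazatlehp → gonazatlehp, dihkohp → godihkohp) add the prefix go-.
The other patterns: stems whose second-to-last letter is 'r' add -ak; stems whose second-to-last letter is 'f' or 'l' add -ob; stems whose second-to-last letter is 's', 'v' or 'w' delete the last vowel and add -ish.
So nekuhv → gonekuhv.

gonekuhv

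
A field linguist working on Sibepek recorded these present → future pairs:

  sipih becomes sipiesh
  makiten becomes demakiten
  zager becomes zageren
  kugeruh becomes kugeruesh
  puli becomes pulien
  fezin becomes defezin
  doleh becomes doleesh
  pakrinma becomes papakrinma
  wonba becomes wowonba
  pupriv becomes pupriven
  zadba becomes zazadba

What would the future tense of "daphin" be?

sipih and fezin both have last vowel 'i' yet inflect differently (sipiesh, defezin), so the last vowel is not what conditions the rule; the final letter is.
"daphin" ends in -n. The stems ending in -n (fezin → defezin, makiten → demakiten) add the prefix de-.
So daphin → dedaphin.

dedaphin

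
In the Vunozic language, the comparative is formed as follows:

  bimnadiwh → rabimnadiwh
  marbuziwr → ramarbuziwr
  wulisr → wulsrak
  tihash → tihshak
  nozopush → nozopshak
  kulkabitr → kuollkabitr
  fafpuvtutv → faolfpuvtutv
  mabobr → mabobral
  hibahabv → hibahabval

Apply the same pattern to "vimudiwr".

ravimudiwr

marbuziwr and wulisr both end in -r yet inflect differently (ramarbuziwr, wulsrak), so the final letter is not what conditions the rule; the second-to-last letter is.
"vimudiwr" has second-to-last letter 'w'. The stems whose second-to-last letter is 'w' (bimnadiwh → rabimnadiwh, marbuziwr → ramarbuziwr) add the prefix ra-.
So vimudiwr → ravimudiwr.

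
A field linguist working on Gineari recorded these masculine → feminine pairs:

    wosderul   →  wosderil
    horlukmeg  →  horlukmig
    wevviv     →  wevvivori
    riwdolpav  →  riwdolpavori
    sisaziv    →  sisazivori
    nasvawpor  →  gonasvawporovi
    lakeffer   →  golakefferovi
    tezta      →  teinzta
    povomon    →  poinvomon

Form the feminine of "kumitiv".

"kumitiv" ends in -v. The stems ending in -v (wevviv → wevvivori, riwdolpav → riwdolpavori, sisaziv → sisazivori) add -ori.
The other patterns: stems ending in -g or -l change the last vowel to 'i'; stems ending in -r add go- … -ovi around the stem; stems ending in -a or -n insert -in- after the first vowel.
So kumitiv → kumitivori.

kumitivori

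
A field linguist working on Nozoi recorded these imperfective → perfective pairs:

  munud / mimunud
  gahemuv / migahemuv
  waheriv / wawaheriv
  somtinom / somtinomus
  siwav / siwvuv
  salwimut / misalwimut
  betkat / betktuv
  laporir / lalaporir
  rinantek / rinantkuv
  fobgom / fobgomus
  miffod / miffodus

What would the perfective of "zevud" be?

mizevud

"zevud" has last vowel 'u'. The stems whose last vowel is 'u' (gahemuv → migahemuv, salwimut → misalwimut, munud → mimunud) add the prefix mi-.
The other patterns: stems whose last vowel is 'i' repeat the first consonant+vowel as a prefix; stems whose last vowel is 'o' add -us; stems whose last vowel is 'a' or 'e' delete the last vowel and add -uv.
So zevud → mizevud.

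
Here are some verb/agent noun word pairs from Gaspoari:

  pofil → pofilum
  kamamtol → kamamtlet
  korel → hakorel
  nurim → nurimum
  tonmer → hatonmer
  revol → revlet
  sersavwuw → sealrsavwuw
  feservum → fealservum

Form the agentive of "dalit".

feservum and nurim both end in -m yet inflect differently (fealservum, nurimum), so the final letter is not what conditions the rule; the last vowel is.
"dalit" has last vowel 'i'. The stems whose last vowel is 'i' (nurim → nurimum, pofil → pofilum) add -um.
So dalit → dalitum.

dalitum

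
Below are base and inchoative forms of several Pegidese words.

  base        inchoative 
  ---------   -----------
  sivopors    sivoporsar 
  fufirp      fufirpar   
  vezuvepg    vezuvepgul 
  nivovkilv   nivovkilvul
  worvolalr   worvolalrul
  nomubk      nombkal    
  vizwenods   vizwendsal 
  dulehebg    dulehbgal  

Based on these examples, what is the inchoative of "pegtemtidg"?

pegtemtdgal

"pegtemtidg" has second-to-last letter 'd'. The one such stem in the data (vizwenods → vizwendsal) deletes the last vowel and adds -al (as do nomubk, dulehebg), so the same rule applies.
The other patterns: stems whose second-to-last letter is 'r' add -ar; stems whose second-to-last letter is 'l' or 'p' add -ul.
So pegtemtidg → pegtemtdgal.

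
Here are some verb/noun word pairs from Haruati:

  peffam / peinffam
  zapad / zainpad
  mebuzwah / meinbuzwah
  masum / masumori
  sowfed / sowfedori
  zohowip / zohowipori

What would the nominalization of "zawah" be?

"zawah" has last vowel 'a'. The stems whose last vowel is 'a' (peffam → peinffam, zapad → zainpad, mebuzwah → meinbuzwah) insert -in- after the first vowel.
The other pattern: stems whose last vowel is 'e', 'i' or 'u' add -ori.
So zawah → zainwah.

zainwah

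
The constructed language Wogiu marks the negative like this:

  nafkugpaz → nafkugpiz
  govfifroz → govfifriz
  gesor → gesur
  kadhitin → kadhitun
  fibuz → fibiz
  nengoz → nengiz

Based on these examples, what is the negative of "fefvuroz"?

fefvuriz

"fefvuroz" ends in -z. The stems ending in -z (nengoz → nengiz, govfifroz → govfifriz, fibuz → fibiz) change the last vowel to 'i'.
So fefvuroz → fefvuriz.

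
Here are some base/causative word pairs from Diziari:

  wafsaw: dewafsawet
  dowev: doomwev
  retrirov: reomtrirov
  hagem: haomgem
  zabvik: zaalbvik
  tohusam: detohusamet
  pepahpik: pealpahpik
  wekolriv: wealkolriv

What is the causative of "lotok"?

loomtok

tohusam and hagem both end in -m yet inflect differently (detohusamet, haomgem), so the final letter is not what conditions the rule; the last vowel is.
"lotok" has last vowel 'o'. The one such stem in the data (retrirov → reomtrirov) inserts -om- after the first vowel (as do hagem, dowev), so the same rule applies.
The other patterns: stems whose last vowel is 'i' insert -al- after the first vowel; stems whose last vowel is 'a' add de- … -et around the stem.
So lotok → loomtok.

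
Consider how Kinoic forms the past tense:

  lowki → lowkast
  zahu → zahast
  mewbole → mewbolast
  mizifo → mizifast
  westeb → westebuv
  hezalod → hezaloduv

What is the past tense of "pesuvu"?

pesuvast

mewbole and westeb both have last vowel 'e' yet inflect differently (mewbolast, westebuv), so the last vowel is not what conditions the rule; whether the stem ends in a vowel or a consonant is.
"pesuvu" ends in a vowel. The stems ending in a vowel (lowki → lowkast, zahu → zahast, mewbole → mewbolast) drop the final letter and add -ast.
So pesuvu → pesuvast.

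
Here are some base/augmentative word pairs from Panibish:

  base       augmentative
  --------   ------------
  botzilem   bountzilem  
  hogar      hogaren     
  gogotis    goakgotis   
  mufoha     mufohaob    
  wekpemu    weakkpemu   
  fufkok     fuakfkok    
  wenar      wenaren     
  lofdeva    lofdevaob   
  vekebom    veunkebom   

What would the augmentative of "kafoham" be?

kaunfoham

lofdeva and wenar both have last vowel 'a' yet inflect differently (lofdevaob, wenaren), so the last vowel is not what conditions the rule; the final letter is.
"kafoham" ends in -m. The stems ending in -m (vekebom → veunkebom, botzilem → bountzilem) insert -un- after the first vowel.
The other patterns: stems ending in -a add -ob; stems ending in -r add -en; stems ending in -k, -s or -u insert -ak- after the first vowel.
So kafoham → kaunfoham.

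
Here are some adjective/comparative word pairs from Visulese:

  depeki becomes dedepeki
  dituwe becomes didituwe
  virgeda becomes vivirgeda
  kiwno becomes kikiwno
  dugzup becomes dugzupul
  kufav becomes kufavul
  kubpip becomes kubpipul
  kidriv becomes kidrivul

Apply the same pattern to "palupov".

palupovul

virgeda and kufav both have last vowel 'a' yet inflect differently (vivirgeda, kufavul), so the last vowel is not what conditions the rule; whether the stem ends in a vowel or a consonant is.
"palupov" ends in a consonant. The stems ending in a consonant (dugzup → dugzupul, kufav → kufavul, kubpip → kubpipul) add -ul.
So palupov → palupovul.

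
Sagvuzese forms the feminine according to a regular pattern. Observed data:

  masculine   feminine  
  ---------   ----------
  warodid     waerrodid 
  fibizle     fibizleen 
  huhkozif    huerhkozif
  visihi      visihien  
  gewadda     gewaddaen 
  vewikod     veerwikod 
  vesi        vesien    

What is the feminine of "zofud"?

vesi and warodid both have last vowel 'i' yet inflect differently (vesien, waerrodid), so the last vowel is not what conditions the rule; whether the stem ends in a vowel or a consonant is.
"zofud" ends in a consonant. The stems ending in a consonant (warodid → waerrodid, vewikod → veerwikod, huhkozif → huerhkozif) insert -er- after the first vowel.
So zofud → zoerfud.

zoerfud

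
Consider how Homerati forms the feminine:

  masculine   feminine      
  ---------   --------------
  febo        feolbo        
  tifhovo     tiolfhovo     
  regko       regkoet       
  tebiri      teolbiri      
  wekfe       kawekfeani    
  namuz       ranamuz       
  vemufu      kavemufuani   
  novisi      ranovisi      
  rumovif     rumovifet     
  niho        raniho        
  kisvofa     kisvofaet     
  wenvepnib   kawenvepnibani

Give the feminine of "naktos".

ranaktos

niho and febo both end in -o yet inflect differently (raniho, feolbo), so the final letter is not what conditions the rule; the first letter is.
"naktos" begins with n-. The stems beginning with n- (niho → raniho, namuz → ranamuz, novisi → ranovisi) add the prefix ra-.
The other patterns: stems beginning with f- or t- insert -ol- after the first vowel; stems beginning with v- or w- add ka- … -ani around the stem; stems beginning with k- or r- add -et.
So naktos → ranaktos.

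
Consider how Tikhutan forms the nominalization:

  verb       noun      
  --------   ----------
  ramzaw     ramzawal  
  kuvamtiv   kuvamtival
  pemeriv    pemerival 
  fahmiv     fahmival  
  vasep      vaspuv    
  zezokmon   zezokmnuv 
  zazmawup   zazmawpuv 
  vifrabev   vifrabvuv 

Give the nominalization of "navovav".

"navovav" has last vowel 'a'. The one such stem in the data (ramzaw → ramzawal) adds -al, so the same rule applies.
So navovav → navovaval.

navovaval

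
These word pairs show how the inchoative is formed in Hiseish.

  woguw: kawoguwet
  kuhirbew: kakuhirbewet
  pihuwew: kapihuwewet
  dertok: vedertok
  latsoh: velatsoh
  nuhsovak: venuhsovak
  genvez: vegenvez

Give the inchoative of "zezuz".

vezezuz

kuhirbew and genvez both have last vowel 'e' yet inflect differently (kakuhirbewet, vegenvez), so the last vowel is not what conditions the rule; the final letter is.
"zezuz" ends in -z. The one such stem in the data (genvez → vegenvez) adds the prefix ve-, so the same rule applies.
So zezuz → vezezuz.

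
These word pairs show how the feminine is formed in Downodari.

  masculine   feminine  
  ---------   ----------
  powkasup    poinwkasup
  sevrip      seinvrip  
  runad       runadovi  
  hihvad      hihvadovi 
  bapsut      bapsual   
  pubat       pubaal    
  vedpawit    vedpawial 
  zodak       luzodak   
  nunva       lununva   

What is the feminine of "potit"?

potial

powkasup and bapsut both have last vowel 'u' yet inflect differently (poinwkasup, bapsual), so the last vowel is not what conditions the rule; the final letter is.
"potit" ends in -t. The stems ending in -t (bapsut → bapsual, pubat → pubaal, vedpawit → vedpawial) drop the final letter and add -al.
The other patterns: stems ending in -p insert -in- after the first vowel; stems ending in -d add -ovi; stems ending in -a or -k add the prefix lu-.
So potit → potial.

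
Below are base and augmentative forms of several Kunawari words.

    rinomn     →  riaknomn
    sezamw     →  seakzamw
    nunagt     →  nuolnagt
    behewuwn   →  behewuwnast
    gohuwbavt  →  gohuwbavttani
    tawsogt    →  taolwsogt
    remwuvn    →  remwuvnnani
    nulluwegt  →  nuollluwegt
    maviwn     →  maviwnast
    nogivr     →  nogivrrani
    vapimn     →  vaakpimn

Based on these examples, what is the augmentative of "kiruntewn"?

rinomn and remwuvn both end in -n yet inflect differently (riaknomn, remwuvnnani), so the final letter is not what conditions the rule; the second-to-last letter is.
"kiruntewn" has second-to-last letter 'w'. The stems whose second-to-last letter is 'w' (behewuwn → behewuwnast, maviwn → maviwnast) add -ast.
The other patterns: stems whose second-to-last letter is 'm' insert -ak- after the first vowel; stems whose second-to-last letter is 'g' insert -ol- after the first vowel; stems whose second-to-last letter is 'v' double the final consonant and add -ani.
So kiruntewn → kiruntewnast.

kiruntewnast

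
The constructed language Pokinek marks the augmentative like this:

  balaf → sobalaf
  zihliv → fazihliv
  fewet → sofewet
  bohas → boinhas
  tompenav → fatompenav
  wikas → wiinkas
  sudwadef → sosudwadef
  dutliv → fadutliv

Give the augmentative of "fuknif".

tompenav and bohas both have last vowel 'a' yet inflect differently (fatompenav, boinhas), so the last vowel is not what conditions the rule; the final letter is.
"fuknif" ends in -f. The stems ending in -f (balaf → sobalaf, sudwadef → sosudwadef) add the prefix so-.
The other patterns: stems ending in -v add the prefix fa-; stems ending in -s insert -in- after the first vowel.
So fuknif → sofuknif.

sofuknif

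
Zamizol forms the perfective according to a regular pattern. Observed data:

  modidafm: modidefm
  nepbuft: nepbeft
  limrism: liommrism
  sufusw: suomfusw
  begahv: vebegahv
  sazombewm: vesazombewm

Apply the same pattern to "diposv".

diomposv

modidafm and limrism both end in -m yet inflect differently (modidefm, liommrism), so the final letter is not what conditions the rule; the second-to-last letter is.
"diposv" has second-to-last letter 's'. The stems whose second-to-last letter is 's' (limrism → liommrism, sufusw → suomfusw) insert -om- after the first vowel.
The other patterns: stems whose second-to-last letter is 'f' change the last vowel to 'e'; stems whose second-to-last letter is 'h' or 'w' add the prefix ve-.
So diposv → diomposv.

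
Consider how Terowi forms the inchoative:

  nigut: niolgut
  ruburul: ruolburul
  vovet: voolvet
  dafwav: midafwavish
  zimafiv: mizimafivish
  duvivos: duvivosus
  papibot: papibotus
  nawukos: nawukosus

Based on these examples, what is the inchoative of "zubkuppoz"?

zubkuppozus

"zubkuppoz" has last vowel 'o'. The stems whose last vowel is 'o' (duvivos → duvivosus, papibot → papibotus, nawukos → nawukosus) add -us.
The other patterns: stems whose last vowel is 'e' or 'u' insert -ol- after the first vowel; stems whose last vowel is 'a' or 'i' add mi- … -ish around the stem.
So zubkuppoz → zubkuppozus.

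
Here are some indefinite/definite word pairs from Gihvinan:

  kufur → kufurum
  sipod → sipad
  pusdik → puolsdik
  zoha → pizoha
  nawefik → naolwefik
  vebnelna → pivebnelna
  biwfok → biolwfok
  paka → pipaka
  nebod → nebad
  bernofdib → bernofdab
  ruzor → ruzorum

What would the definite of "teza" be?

piteza

ruzor and sipod both have last vowel 'o' yet inflect differently (ruzorum, sipad), so the last vowel is not what conditions the rule; the final letter is.
"teza" ends in -a. The stems ending in -a (zoha → pizoha, paka → pipaka, vebnelna → pivebnelna) add the prefix pi-.
The other patterns: stems ending in -r add -um; stems ending in -b or -d change the last vowel to 'a'; stems ending in -k insert -ol- after the first vowel.
So teza → piteza.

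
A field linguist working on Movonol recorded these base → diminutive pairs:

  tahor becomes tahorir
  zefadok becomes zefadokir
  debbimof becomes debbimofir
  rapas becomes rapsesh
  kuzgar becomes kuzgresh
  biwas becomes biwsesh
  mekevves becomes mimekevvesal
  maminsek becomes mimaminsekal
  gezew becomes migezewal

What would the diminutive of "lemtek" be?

milemtekal

tahor and kuzgar both end in -r yet inflect differently (tahorir, kuzgresh), so the final letter is not what conditions the rule; the last vowel is.
"lemtek" has last vowel 'e'. The stems whose last vowel is 'e' (mekevves → mimekevvesal, maminsek → mimaminsekal, gezew → migezewal) add mi- … -al around the stem.
The other patterns: stems whose last vowel is 'o' add -ir; stems whose last vowel is 'a' delete the last vowel and add -esh.
So lemtek → milemtekal.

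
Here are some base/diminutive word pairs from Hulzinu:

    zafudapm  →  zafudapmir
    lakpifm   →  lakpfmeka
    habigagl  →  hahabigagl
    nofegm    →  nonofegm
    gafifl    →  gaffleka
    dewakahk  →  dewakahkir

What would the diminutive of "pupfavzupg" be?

lakpifm and nofegm both end in -m yet inflect differently (lakpfmeka, nonofegm), so the final letter is not what conditions the rule; the second-to-last letter is.
"pupfavzupg" has second-to-last letter 'p'. The one such stem in the data (zafudapm → zafudapmir) adds -ir, so the same rule applies.
So pupfavzupg → pupfavzupgir.

pupfavzupgir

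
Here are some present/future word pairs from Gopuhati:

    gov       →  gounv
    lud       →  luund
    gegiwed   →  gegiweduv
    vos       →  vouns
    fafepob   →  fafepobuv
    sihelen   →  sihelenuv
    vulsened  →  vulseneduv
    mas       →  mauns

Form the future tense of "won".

wounn

"won" has 1 vowel. The stems with 1 vowel (mas → mauns, gov → gounv, lud → luund) insert -un- after the first vowel.
The other pattern: stems with 3 vowels add -uv.
So won → wounn.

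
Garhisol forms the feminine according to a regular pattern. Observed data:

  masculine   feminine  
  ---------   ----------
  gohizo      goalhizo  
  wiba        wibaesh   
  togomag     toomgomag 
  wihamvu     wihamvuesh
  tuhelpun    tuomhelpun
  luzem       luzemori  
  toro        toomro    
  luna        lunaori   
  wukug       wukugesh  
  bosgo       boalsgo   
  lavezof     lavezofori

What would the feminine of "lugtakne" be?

lugtakneori

"lugtakne" begins with l-. The stems beginning with l- (luzem → luzemori, lavezof → lavezofori, luna → lunaori) add -ori.
The other patterns: stems beginning with w- add -esh; stems beginning with t- insert -om- after the first vowel; stems beginning with b- or g- insert -al- after the first vowel.
So lugtakne → lugtakneori.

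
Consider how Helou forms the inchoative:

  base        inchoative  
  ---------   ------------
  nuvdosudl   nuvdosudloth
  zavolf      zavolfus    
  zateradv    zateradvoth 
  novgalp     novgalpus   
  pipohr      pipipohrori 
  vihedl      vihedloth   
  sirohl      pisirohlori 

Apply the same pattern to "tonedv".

tonedvoth

vihedl and sirohl both end in -l yet inflect differently (vihedloth, pisirohlori), so the final letter is not what conditions the rule; the second-to-last letter is.
"tonedv" has second-to-last letter 'd'. The stems whose second-to-last letter is 'd' (vihedl → vihedloth, zateradv → zateradvoth, nuvdosudl → nuvdosudloth) add -oth.
The other patterns: stems whose second-to-last letter is 'l' add -us; stems whose second-to-last letter is 'h' add pi- … -ori around the stem.
So tonedv → tonedvoth.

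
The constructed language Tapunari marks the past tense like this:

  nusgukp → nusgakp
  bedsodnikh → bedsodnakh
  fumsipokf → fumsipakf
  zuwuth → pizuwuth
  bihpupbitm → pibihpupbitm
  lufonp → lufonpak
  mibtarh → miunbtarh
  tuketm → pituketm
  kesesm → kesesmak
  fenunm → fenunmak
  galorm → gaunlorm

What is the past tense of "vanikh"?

"vanikh" has second-to-last letter 'k'. The stems whose second-to-last letter is 'k' (bedsodnikh → bedsodnakh, fumsipokf → fumsipakf, nusgukp → nusgakp) change the last vowel to 'a'.
So vanikh → vanakh.

vanakh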